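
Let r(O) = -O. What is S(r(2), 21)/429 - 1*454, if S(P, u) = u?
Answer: -64915/143 ≈ -453.95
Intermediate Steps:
S(r(2), 21)/429 - 1*454 = 21/429 - 1*454 = 21*(1/429) - 454 = 7/143 - 454 = -64915/143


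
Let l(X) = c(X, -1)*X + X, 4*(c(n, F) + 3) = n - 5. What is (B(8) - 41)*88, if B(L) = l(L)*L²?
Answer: -59928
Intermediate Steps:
c(n, F) = -17/4 + n/4 (c(n, F) = -3 + (n - 5)/4 = -3 + (-5 + n)/4 = -3 + (-5/4 + n/4) = -17/4 + n/4)
l(X) = X + X*(-17/4 + X/4) (l(X) = (-17/4 + X/4)*X + X = X*(-17/4 + X/4) + X = X + X*(-17/4 + X/4))
B(L) = L³*(-13 + L)/4 (B(L) = (L*(-13 + L)/4)*L² = L³*(-13 + L)/4)
(B(8) - 41)*88 = ((¼)*8³*(-13 + 8) - 41)*88 = ((¼)*512*(-5) - 41)*88 = (-640 - 41)*88 = -681*88 = -59928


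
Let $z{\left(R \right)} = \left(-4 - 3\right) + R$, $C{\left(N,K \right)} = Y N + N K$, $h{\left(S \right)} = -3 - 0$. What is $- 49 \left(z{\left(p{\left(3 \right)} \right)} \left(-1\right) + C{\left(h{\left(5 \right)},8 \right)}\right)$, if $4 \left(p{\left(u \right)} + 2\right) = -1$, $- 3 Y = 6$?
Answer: $\frac{1715}{4} \approx 428.75$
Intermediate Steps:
$Y = -2$ ($Y = \left(- \frac{1}{3}\right) 6 = -2$)
$h{\left(S \right)} = -3$ ($h{\left(S \right)} = -3 + 0 = -3$)
$p{\left(u \right)} = - \frac{9}{4}$ ($p{\left(u \right)} = -2 + \frac{1}{4} \left(-1\right) = -2 - \frac{1}{4} = - \frac{9}{4}$)
$C{\left(N,K \right)} = - 2 N + K N$ ($C{\left(N,K \right)} = - 2 N + N K = - 2 N + K N$)
$z{\left(R \right)} = -7 + R$
$- 49 \left(z{\left(p{\left(3 \right)} \right)} \left(-1\right) + C{\left(h{\left(5 \right)},8 \right)}\right) = - 49 \left(\left(-7 - \frac{9}{4}\right) \left(-1\right) - 3 \left(-2 + 8\right)\right) = - 49 \left(\left(- \frac{37}{4}\right) \left(-1\right) - 18\right) = - 49 \left(\frac{37}{4} - 18\right) = \left(-49\right) \left(- \frac{35}{4}\right) = \frac{1715}{4}$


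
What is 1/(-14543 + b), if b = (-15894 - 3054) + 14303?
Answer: -1/19188 ≈ -5.2116e-5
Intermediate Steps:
b = -4645 (b = -18948 + 14303 = -4645)
1/(-14543 + b) = 1/(-14543 - 4645) = 1/(-19188) = -1/19188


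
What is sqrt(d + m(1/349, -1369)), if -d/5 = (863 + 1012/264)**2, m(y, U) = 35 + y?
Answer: I*sqrt(16473675979181)/2094 ≈ 1938.3*I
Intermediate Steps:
d = -135252005/36 (d = -5*(863 + 1012/264)**2 = -5*(863 + 1012*(1/264))**2 = -5*(863 + 23/6)**2 = -5*(5201/6)**2 = -5*27050401/36 = -135252005/36 ≈ -3.7570e+6)
sqrt(d + m(1/349, -1369)) = sqrt(-135252005/36 + (35 + 1/349)) = sqrt(-135252005/36 + 12216/349) = sqrt(-47202509969/12564) = I*sqrt(16473675979181)/2094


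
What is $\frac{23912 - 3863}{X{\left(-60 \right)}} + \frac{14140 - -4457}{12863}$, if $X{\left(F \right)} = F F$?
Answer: $\frac{108279829}{15435600} \approx 7.0149$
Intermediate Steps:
$X{\left(F \right)} = F^{2}$
$\frac{23912 - 3863}{X{\left(-60 \right)}} + \frac{14140 - -4457}{12863} = \frac{23912 - 3863}{\left(-60\right)^{2}} + \frac{14140 - -4457}{12863} = \frac{20049}{3600} + \left(14140 + 4457\right) \frac{1}{12863} = 20049 \cdot \frac{1}{3600} + 18597 \cdot \frac{1}{12863} = \frac{6683}{1200} + \frac{18597}{12863} = \frac{108279829}{15435600}$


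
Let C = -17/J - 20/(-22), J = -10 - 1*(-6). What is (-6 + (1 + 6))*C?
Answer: 227/44 ≈ 5.1591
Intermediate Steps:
J = -4 (J = -10 + 6 = -4)
C = 227/44 (C = -17/(-4) - 20/(-22) = -17*(-¼) - 20*(-1/22) = 17/4 + 10/11 = 227/44 ≈ 5.1591)
(-6 + (1 + 6))*C = (-6 + (1 + 6))*(227/44) = (-6 + 7)*(227/44) = 1*(227/44) = 227/44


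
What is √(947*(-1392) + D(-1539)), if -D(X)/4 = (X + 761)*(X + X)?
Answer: 8*I*√170265 ≈ 3301.1*I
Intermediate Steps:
D(X) = -8*X*(761 + X) (D(X) = -4*(X + 761)*(X + X) = -4*(761 + X)*2*X = -8*X*(761 + X))
√(947*(-1392) + D(-1539)) = √(947*(-1392) - 8*(-1539)*(761 - 1539)) = √(-1318224 - 8*(-1539)*(-778)) = √(-1318224 - 9578736) = √(-10896960) = 8*I*√170265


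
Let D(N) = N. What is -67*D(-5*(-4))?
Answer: -1340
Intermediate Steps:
-67*D(-5*(-4)) = -(-335)*(-4) = -67*20 = -1340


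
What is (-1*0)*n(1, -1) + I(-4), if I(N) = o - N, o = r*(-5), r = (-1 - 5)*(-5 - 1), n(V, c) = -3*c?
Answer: -176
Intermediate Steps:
r = 36 (r = -6*(-6) = 36)
o = -180 (o = 36*(-5) = -180)
I(N) = -180 - N
(-1*0)*n(1, -1) + I(-4) = (-1*0)*(-3*(-1)) + (-180 - 1*(-4)) = 0*3 + (-180 + 4) = 0 - 176 = -176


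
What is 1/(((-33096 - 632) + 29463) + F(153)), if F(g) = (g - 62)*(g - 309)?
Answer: -1/18461 ≈ -5.4168e-5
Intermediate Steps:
F(g) = (-309 + g)*(-62 + g) (F(g) = (-62 + g)*(-309 + g) = (-309 + g)*(-62 + g))
1/(((-33096 - 632) + 29463) + F(153)) = 1/(((-33096 - 632) + 29463) + (19158 + 153**2 - 371*153)) = 1/((-33728 + 29463) + (19158 + 23409 - 56763)) = 1/(-4265 - 14196) = 1/(-18461) = -1/18461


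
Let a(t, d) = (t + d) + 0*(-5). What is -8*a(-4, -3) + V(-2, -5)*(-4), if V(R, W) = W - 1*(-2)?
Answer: 68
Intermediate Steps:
V(R, W) = 2 + W (V(R, W) = W + 2 = 2 + W)
a(t, d) = d + t (a(t, d) = (d + t) + 0 = d + t)
-8*a(-4, -3) + V(-2, -5)*(-4) = -8*(-3 - 4) + (2 - 5)*(-4) = -8*(-7) - 3*(-4) = 56 + 12 = 68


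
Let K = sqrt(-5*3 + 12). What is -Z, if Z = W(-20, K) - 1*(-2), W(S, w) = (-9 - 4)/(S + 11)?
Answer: -31/9 ≈ -3.4444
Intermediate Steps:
K = I*sqrt(3) (K = sqrt(-15 + 12) = sqrt(-3) = I*sqrt(3) ≈ 1.732*I)
W(S, w) = -13/(11 + S)
Z = 31/9 (Z = -13/(11 - 20) - 1*(-2) = -13/(-9) + 2 = -13*(-1/9) + 2 = 13/9 + 2 = 31/9 ≈ 3.4444)
-Z = -1*31/9 = -31/9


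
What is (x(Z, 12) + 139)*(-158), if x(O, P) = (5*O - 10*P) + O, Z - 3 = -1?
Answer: -4898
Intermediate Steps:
Z = 2 (Z = 3 - 1 = 2)
x(O, P) = -10*P + 6*O (x(O, P) = (-10*P + 5*O) + O = -10*P + 6*O)
(x(Z, 12) + 139)*(-158) = ((-10*12 + 6*2) + 139)*(-158) = ((-120 + 12) + 139)*(-158) = (-108 + 139)*(-158) = 31*(-158) = -4898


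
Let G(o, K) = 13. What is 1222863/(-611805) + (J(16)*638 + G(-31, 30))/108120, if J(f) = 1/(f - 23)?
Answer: -61723086017/30869233080 ≈ -1.9995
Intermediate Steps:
J(f) = 1/(-23 + f)
1222863/(-611805) + (J(16)*638 + G(-31, 30))/108120 = 1222863/(-611805) + (638/(-23 + 16) + 13)/108120 = 1222863*(-1/611805) + (638/(-7) + 13)*(1/108120) = -407621/203935 + (-1/7*638 + 13)*(1/108120) = -407621/203935 + (-638/7 + 13)*(1/108120) = -407621/203935 - 547/7*1/108120 = -407621/203935 - 547/756840 = -61723086017/30869233080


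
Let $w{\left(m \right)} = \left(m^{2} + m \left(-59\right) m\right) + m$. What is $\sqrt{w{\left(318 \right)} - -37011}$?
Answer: $i \sqrt{5827863} \approx 2414.1 i$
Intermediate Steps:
$w{\left(m \right)} = m - 58 m^{2}$ ($w{\left(m \right)} = \left(m^{2} + - 59 m m\right) + m = \left(m^{2} - 59 m^{2}\right) + m = - 58 m^{2} + m = m - 58 m^{2}$)
$\sqrt{w{\left(318 \right)} - -37011} = \sqrt{318 \left(1 - 18444\right) - -37011} = \sqrt{318 \left(1 - 18444\right) + 37011} = \sqrt{318 \left(-18443\right) + 37011} = \sqrt{-5864874 + 37011} = \sqrt{-5827863} = i \sqrt{5827863}$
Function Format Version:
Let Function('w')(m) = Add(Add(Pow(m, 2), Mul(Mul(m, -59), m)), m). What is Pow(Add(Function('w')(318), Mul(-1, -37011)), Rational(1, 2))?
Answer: Mul(I, Pow(5827863, Rational(1, 2))) ≈ Mul(2414.1, I)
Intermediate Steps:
Function('w')(m) = Add(m, Mul(-58, Pow(m, 2))) (Function('w')(m) = Add(Add(Pow(m, 2), Mul(Mul(-59, m), m)), m) = Add(Add(Pow(m, 2), Mul(-59, Pow(m, 2))), m) = Add(Mul(-58, Pow(m, 2)), m) = Add(m, Mul(-58, Pow(m, 2))))
Pow(Add(Function('w')(318), Mul(-1, -37011)), Rational(1, 2)) = Pow(Add(Mul(318, Add(1, Mul(-58, 318))), Mul(-1, -37011)), Rational(1, 2)) = Pow(Add(Mul(318, Add(1, -18444)), 37011), Rational(1, 2)) = Pow(Add(Mul(318, -18443), 37011), Rational(1, 2)) = Pow(Add(-5864874, 37011), Rational(1, 2)) = Pow(-5827863, Rational(1, 2)) = Mul(I, Pow(5827863, Rational(1, 2)))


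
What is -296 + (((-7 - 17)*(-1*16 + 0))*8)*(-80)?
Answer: -246056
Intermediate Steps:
-296 + (((-7 - 17)*(-1*16 + 0))*8)*(-80) = -296 + (-24*(-16 + 0)*8)*(-80) = -296 + (-24*(-16)*8)*(-80) = -296 + (384*8)*(-80) = -296 + 3072*(-80) = -296 - 245760 = -246056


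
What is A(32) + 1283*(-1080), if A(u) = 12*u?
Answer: -1385256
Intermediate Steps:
A(32) + 1283*(-1080) = 12*32 + 1283*(-1080) = 384 - 1385640 = -1385256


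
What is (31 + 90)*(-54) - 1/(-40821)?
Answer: -266724413/40821 ≈ -6534.0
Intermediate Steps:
(31 + 90)*(-54) - 1/(-40821) = 121*(-54) - 1*(-1/40821) = -6534 + 1/40821 = -266724413/40821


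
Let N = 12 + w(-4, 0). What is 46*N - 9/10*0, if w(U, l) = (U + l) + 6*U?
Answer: -736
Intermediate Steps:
w(U, l) = l + 7*U
N = -16 (N = 12 + (0 + 7*(-4)) = 12 + (0 - 28) = 12 - 28 = -16)
46*N - 9/10*0 = 46*(-16) - 9/10*0 = -736 - 9*⅒*0 = -736 - 9/10*0 = -736 + 0 = -736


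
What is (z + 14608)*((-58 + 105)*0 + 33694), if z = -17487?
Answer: -97005026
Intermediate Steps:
(z + 14608)*((-58 + 105)*0 + 33694) = (-17487 + 14608)*((-58 + 105)*0 + 33694) = -2879*(47*0 + 33694) = -2879*(0 + 33694) = -2879*33694 = -97005026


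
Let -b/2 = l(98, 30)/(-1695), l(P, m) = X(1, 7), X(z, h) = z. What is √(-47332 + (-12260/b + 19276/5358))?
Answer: 2*I*√18727911459690/2679 ≈ 3230.7*I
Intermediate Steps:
l(P, m) = 1
b = 2/1695 (b = -2/(-1695) = -2*(-1)/1695 = -2*(-1/1695) = 2/1695 ≈ 0.0011799)
√(-47332 + (-12260/b + 19276/5358)) = √(-47332 + (-12260/2/1695 + 19276/5358)) = √(-47332 + (-12260*1695/2 + 19276*(1/5358))) = √(-47332 + (-10390350 + 9638/2679)) = √(-47332 - 27835738012/2679) = √(-27962540440/2679) = 2*I*√18727911459690/2679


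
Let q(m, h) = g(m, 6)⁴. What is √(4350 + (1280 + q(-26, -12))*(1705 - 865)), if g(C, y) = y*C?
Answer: 3*√55275936910 ≈ 7.0533e+5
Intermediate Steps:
g(C, y) = C*y
q(m, h) = 1296*m⁴ (q(m, h) = (m*6)⁴ = (6*m)⁴ = 1296*m⁴)
√(4350 + (1280 + q(-26, -12))*(1705 - 865)) = √(4350 + (1280 + 1296*(-26)⁴)*(1705 - 865)) = √(4350 + (1280 + 1296*456976)*840) = √(4350 + (1280 + 592240896)*840) = √(4350 + 592242176*840) = √(4350 + 497483427840) = √497483432190 = 3*√55275936910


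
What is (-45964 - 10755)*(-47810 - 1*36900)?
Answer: 4804666490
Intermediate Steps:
(-45964 - 10755)*(-47810 - 1*36900) = -56719*(-47810 - 36900) = -56719*(-84710) = 4804666490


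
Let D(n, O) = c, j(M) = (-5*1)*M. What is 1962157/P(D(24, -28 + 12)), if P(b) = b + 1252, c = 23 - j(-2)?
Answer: 1962157/1265 ≈ 1551.1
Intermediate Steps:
j(M) = -5*M
c = 13 (c = 23 - (-5)*(-2) = 23 - 1*10 = 23 - 10 = 13)
D(n, O) = 13
P(b) = 1252 + b
1962157/P(D(24, -28 + 12)) = 1962157/(1252 + 13) = 1962157/1265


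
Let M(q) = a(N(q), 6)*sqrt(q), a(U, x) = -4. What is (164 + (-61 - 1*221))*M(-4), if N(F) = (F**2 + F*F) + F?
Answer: 944*I ≈ 944.0*I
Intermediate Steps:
N(F) = F + 2*F**2 (N(F) = (F**2 + F**2) + F = 2*F**2 + F = F + 2*F**2)
M(q) = -4*sqrt(q)
(164 + (-61 - 1*221))*M(-4) = (164 + (-61 - 1*221))*(-8*I) = (164 + (-61 - 221))*(-8*I) = (164 - 282)*(-8*I) = -(-944)*I = 944*I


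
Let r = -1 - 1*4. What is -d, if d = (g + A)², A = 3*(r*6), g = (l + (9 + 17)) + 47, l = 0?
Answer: -289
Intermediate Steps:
g = 73 (g = (0 + (9 + 17)) + 47 = (0 + 26) + 47 = 26 + 47 = 73)
r = -5 (r = -1 - 4 = -5)
A = -90 (A = 3*(-5*6) = 3*(-30) = -90)
d = 289 (d = (73 - 90)² = (-17)² = 289)
-d = -1*289 = -289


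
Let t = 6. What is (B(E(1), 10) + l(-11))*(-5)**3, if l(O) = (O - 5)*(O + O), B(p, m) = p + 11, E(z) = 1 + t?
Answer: -46250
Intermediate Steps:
E(z) = 7 (E(z) = 1 + 6 = 7)
B(p, m) = 11 + p
l(O) = 2*O*(-5 + O) (l(O) = (-5 + O)*(2*O) = 2*O*(-5 + O))
(B(E(1), 10) + l(-11))*(-5)**3 = ((11 + 7) + 2*(-11)*(-5 - 11))*(-5)**3 = (18 + 2*(-11)*(-16))*(-125) = (18 + 352)*(-125) = 370*(-125) = -46250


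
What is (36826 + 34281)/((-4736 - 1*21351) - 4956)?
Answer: -71107/31043 ≈ -2.2906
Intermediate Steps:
(36826 + 34281)/((-4736 - 1*21351) - 4956) = 71107/((-4736 - 21351) - 4956) = 71107/(-26087 - 4956) = 71107/(-31043) = 71107*(-1/31043) = -71107/31043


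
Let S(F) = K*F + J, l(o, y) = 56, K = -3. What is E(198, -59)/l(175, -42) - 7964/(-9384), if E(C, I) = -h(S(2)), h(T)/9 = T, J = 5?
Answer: 66305/65688 ≈ 1.0094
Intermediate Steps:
S(F) = 5 - 3*F (S(F) = -3*F + 5 = 5 - 3*F)
h(T) = 9*T
E(C, I) = 9 (E(C, I) = -9*(5 - 3*2) = -9*(5 - 6) = -9*(-1) = -1*(-9) = 9)
E(198, -59)/l(175, -42) - 7964/(-9384) = 9/56 - 7964/(-9384) = 9*(1/56) - 7964*(-1/9384) = 9/56 + 1991/2346 = 66305/65688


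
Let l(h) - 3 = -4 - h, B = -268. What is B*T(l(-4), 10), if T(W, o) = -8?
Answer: 2144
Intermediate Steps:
l(h) = -1 - h (l(h) = 3 + (-4 - h) = -1 - h)
B*T(l(-4), 10) = -268*(-8) = 2144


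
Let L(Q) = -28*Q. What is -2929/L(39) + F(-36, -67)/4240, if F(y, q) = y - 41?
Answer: 3083719/1157520 ≈ 2.6641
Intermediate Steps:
F(y, q) = -41 + y
-2929/L(39) + F(-36, -67)/4240 = -2929/((-28*39)) + (-41 - 36)/4240 = -2929/(-1092) - 77*1/4240 = -2929*(-1/1092) - 77/4240 = 2929/1092 - 77/4240 = 3083719/1157520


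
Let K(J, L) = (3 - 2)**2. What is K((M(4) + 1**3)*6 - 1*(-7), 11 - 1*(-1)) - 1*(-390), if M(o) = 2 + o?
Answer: 391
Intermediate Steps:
K(J, L) = 1 (K(J, L) = 1**2 = 1)
K((M(4) + 1**3)*6 - 1*(-7), 11 - 1*(-1)) - 1*(-390) = 1 - 1*(-390) = 1 + 390 = 391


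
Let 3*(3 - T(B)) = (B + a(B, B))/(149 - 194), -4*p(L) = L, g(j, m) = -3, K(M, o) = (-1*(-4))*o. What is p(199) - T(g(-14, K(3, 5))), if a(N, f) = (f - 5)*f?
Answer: -9523/180 ≈ -52.906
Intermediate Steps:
K(M, o) = 4*o
a(N, f) = f*(-5 + f) (a(N, f) = (-5 + f)*f = f*(-5 + f))
p(L) = -L/4
T(B) = 3 + B/135 + B*(-5 + B)/135 (T(B) = 3 - (B + B*(-5 + B))/(3*(149 - 194)) = 3 - (B + B*(-5 + B))/(3*(-45)) = 3 - (-1)*(B + B*(-5 + B))/135 = 3 - (-B/45 - B*(-5 + B)/45)/3 = 3 + (B/135 + B*(-5 + B)/135) = 3 + B/135 + B*(-5 + B)/135)
p(199) - T(g(-14, K(3, 5))) = -¼*199 - (3 + (1/135)*(-3) + (1/135)*(-3)*(-5 - 3)) = -199/4 - (3 - 1/45 + (1/135)*(-3)*(-8)) = -199/4 - (3 - 1/45 + 8/45) = -199/4 - 1*142/45 = -199/4 - 142/45 = -9523/180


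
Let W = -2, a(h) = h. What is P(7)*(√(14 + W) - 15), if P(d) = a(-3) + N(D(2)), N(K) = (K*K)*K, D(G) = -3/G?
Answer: 765/8 - 51*√3/4 ≈ 73.541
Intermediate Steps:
N(K) = K³ (N(K) = K²*K = K³)
P(d) = -51/8 (P(d) = -3 + (-3/2)³ = -3 - 27/8 = -51/8)
P(7)*(√(14 + W) - 15) = -51*(√(14 - 2) - 15)/8 = -51*(√12 - 15)/8 = -51*(2*√3 - 15)/8 = -51*(-15 + 2*√3)/8 = 765/8 - 51*√3/4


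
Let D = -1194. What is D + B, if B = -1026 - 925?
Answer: -3145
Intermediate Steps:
B = -1951
D + B = -1194 - 1951 = -3145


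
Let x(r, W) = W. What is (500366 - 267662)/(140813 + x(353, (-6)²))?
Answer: 232704/140849 ≈ 1.6522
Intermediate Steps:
(500366 - 267662)/(140813 + x(353, (-6)²)) = (500366 - 267662)/(140813 + (-6)²) = 232704/(140813 + 36) = 232704/140849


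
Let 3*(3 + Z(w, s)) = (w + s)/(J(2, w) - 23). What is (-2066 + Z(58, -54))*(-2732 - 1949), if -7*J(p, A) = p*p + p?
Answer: 4852310557/501 ≈ 9.6852e+6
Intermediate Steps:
J(p, A) = -p/7 - p**2/7 (J(p, A) = -(p*p + p)/7 = -(p**2 + p)/7 = -(p + p**2)/7 = -p/7 - p**2/7)
Z(w, s) = -3 - 7*s/501 - 7*w/501 (Z(w, s) = -3 + ((w + s)/(-1/7*2*(1 + 2) - 23))/3 = -3 + ((s + w)/(-1/7*2*3 - 23))/3 = -3 + ((s + w)/(-6/7 - 23))/3 = -3 + ((s + w)/(-167/7))/3 = -3 + ((s + w)*(-7/167))/3 = -3 + (-7*s/167 - 7*w/167)/3 = -3 + (-7*s/501 - 7*w/501) = -3 - 7*s/501 - 7*w/501)
(-2066 + Z(58, -54))*(-2732 - 1949) = (-2066 + (-3 - 7/501*(-54) - 7/501*58))*(-2732 - 1949) = (-2066 + (-3 + 126/167 - 406/501))*(-4681) = (-2066 - 1531/501)*(-4681) = -1036597/501*(-4681) = 4852310557/501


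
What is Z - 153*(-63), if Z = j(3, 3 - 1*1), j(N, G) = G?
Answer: 9641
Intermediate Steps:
Z = 2 (Z = 3 - 1*1 = 3 - 1 = 2)
Z - 153*(-63) = 2 - 153*(-63) = 2 + 9639 = 9641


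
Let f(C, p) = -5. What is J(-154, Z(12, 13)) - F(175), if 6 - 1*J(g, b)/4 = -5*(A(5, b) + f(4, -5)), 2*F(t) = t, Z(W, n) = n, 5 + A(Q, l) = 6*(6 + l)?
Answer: 4033/2 ≈ 2016.5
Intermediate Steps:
A(Q, l) = 31 + 6*l (A(Q, l) = -5 + 6*(6 + l) = -5 + (36 + 6*l) = 31 + 6*l)
F(t) = t/2
J(g, b) = 544 + 120*b (J(g, b) = 24 - (-20)*((31 + 6*b) - 5) = 24 - (-20)*(26 + 6*b) = 24 - 4*(-130 - 30*b) = 24 + (520 + 120*b) = 544 + 120*b)
J(-154, Z(12, 13)) - F(175) = (544 + 120*13) - 175/2 = (544 + 1560) - 1*175/2 = 2104 - 175/2 = 4033/2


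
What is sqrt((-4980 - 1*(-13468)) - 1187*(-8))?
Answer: 8*sqrt(281) ≈ 134.10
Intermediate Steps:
sqrt((-4980 - 1*(-13468)) - 1187*(-8)) = sqrt((-4980 + 13468) + 9496) = sqrt(8488 + 9496) = sqrt(17984) = 8*sqrt(281)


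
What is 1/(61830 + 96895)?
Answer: 1/158725 ≈ 6.3002e-6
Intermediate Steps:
1/(61830 + 96895) = 1/158725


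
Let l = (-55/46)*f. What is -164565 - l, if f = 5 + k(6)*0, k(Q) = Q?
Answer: -7569715/46 ≈ -1.6456e+5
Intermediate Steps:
f = 5 (f = 5 + 6*0 = 5 + 0 = 5)
l = -275/46 (l = -55/46*5 = -275/46 ≈ -5.9783)
-164565 - l = -164565 - 1*(-275/46) = -164565 + 275/46 = -7569715/46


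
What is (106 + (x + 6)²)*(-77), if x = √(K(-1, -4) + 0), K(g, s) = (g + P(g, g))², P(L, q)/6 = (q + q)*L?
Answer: -30415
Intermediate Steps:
P(L, q) = 12*L*q (P(L, q) = 6*((q + q)*L) = 6*((2*q)*L) = 6*(2*L*q) = 12*L*q)
K(g, s) = (g + 12*g²)² (K(g, s) = (g + 12*g*g)² = (g + 12*g²)²)
x = 11 (x = √((-1)²*(1 + 12*(-1))² + 0) = √(1*(1 - 12)² + 0) = √(1*(-11)² + 0) = √(1*121 + 0) = √(121 + 0) = √121 = 11)
(106 + (x + 6)²)*(-77) = (106 + (11 + 6)²)*(-77) = (106 + 17²)*(-77) = (106 + 289)*(-77) = 395*(-77) = -30415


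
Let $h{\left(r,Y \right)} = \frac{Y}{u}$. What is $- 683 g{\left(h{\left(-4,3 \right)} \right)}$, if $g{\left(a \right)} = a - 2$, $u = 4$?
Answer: $\frac{3415}{4} \approx 853.75$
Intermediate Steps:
$h{\left(r,Y \right)} = \frac{Y}{4}$
$g{\left(a \right)} = -2 + a$
$- 683 g{\left(h{\left(-4,3 \right)} \right)} = - 683 \left(-2 + \frac{1}{4} \cdot 3\right) = - 683 \left(-2 + \frac{3}{4}\right) = \left(-683\right) \left(- \frac{5}{4}\right) = \frac{3415}{4}$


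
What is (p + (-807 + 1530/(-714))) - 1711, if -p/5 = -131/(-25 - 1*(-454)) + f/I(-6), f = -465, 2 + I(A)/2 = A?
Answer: -127996439/48048 ≈ -2663.9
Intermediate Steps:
I(A) = -4 + 2*A
p = -986945/6864 (p = -5*(-131/(-25 - 1*(-454)) - 465/(-4 + 2*(-6))) = -5*(-131/(-25 + 454) - 465/(-4 - 12)) = -5*(-131/429 - 465/(-16)) = -5*(-131*1/429 - 465*(-1/16)) = -5*(-131/429 + 465/16) = -5*197389/6864 = -986945/6864 ≈ -143.79)
(p + (-807 + 1530/(-714))) - 1711 = (-986945/6864 + (-807 + 1530/(-714))) - 1711 = (-986945/6864 + (-807 + 1530*(-1/714))) - 1711 = (-986945/6864 + (-807 - 15/7)) - 1711 = (-986945/6864 - 5664/7) - 1711 = -45786311/48048 - 1711 = -127996439/48048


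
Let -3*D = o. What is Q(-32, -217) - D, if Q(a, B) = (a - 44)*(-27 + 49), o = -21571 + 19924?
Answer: -2221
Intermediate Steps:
o = -1647
D = 549 (D = -⅓*(-1647) = 549)
Q(a, B) = -968 + 22*a (Q(a, B) = (-44 + a)*22 = -968 + 22*a)
Q(-32, -217) - D = (-968 + 22*(-32)) - 1*549 = (-968 - 704) - 549 = -1672 - 549 = -2221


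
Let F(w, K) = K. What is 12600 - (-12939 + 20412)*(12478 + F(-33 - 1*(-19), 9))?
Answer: -93302751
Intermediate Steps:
12600 - (-12939 + 20412)*(12478 + F(-33 - 1*(-19), 9)) = 12600 - (-12939 + 20412)*(12478 + 9) = 12600 - 7473*12487 = 12600 - 1*93315351 = 12600 - 93315351 = -93302751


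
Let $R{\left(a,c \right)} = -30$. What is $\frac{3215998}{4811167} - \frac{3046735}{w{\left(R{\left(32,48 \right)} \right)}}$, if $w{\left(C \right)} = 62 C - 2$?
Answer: $\frac{14664339078021}{8958392954} \approx 1636.9$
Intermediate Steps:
$w{\left(C \right)} = -2 + 62 C$
$\frac{3215998}{4811167} - \frac{3046735}{w{\left(R{\left(32,48 \right)} \right)}} = \frac{3215998}{4811167} - \frac{3046735}{-2 + 62 \left(-30\right)} = 3215998 \cdot \frac{1}{4811167} - \frac{3046735}{-2 - 1860} = \frac{3215998}{4811167} - \frac{3046735}{-1862} = \frac{3215998}{4811167} - - \frac{3046735}{1862} = \frac{3215998}{4811167} + \frac{3046735}{1862} = \frac{14664339078021}{8958392954}$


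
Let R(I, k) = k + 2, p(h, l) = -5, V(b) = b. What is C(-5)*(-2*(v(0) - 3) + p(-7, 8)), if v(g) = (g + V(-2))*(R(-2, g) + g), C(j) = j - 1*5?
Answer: -90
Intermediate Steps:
R(I, k) = 2 + k
C(j) = -5 + j (C(j) = j - 5 = -5 + j)
v(g) = (-2 + g)*(2 + 2*g) (v(g) = (g - 2)*((2 + g) + g) = (-2 + g)*(2 + 2*g))
C(-5)*(-2*(v(0) - 3) + p(-7, 8)) = (-5 - 5)*(-2*((-4 - 2*0 + 2*0**2) - 3) - 5) = -10*(-2*((-4 + 0 + 2*0) - 3) - 5) = -10*(-2*((-4 + 0 + 0) - 3) - 5) = -10*(-2*(-4 - 3) - 5) = -10*(-2*(-7) - 5) = -10*(14 - 5) = -10*9 = -90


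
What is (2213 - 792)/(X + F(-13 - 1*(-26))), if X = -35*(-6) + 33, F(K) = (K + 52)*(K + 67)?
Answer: 1421/5443 ≈ 0.26107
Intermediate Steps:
F(K) = (52 + K)*(67 + K)
X = 243 (X = 210 + 33 = 243)
(2213 - 792)/(X + F(-13 - 1*(-26))) = (2213 - 792)/(243 + (3484 + (-13 - 1*(-26))² + 119*(-13 - 1*(-26)))) = 1421/(243 + (3484 + (-13 + 26)² + 119*(-13 + 26))) = 1421/(243 + (3484 + 13² + 119*13)) = 1421/(243 + (3484 + 169 + 1547)) = 1421/(243 + 5200) = 1421/5443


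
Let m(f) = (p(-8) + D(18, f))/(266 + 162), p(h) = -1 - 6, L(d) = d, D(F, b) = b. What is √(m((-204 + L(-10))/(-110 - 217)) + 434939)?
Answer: √2129861625788301/69978 ≈ 659.50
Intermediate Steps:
p(h) = -7
m(f) = -7/428 + f/428 (m(f) = (-7 + f)/(266 + 162) = (-7 + f)/428 = (-7 + f)*(1/428) = -7/428 + f/428)
√(m((-204 + L(-10))/(-110 - 217)) + 434939) = √((-7/428 + ((-204 - 10)/(-110 - 217))/428) + 434939) = √((-7/428 + (-214/(-327))/428) + 434939) = √((-7/428 + (-214*(-1/327))/428) + 434939) = √((-7/428 + (1/428)*(214/327)) + 434939) = √((-7/428 + 1/654) + 434939) = √(-2075/139956 + 434939) = √(60872320609/139956) = √2129861625788301/69978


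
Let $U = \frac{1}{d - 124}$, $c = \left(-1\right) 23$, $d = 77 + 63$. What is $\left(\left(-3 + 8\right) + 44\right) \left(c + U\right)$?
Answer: $- \frac{17983}{16} \approx -1123.9$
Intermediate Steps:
$d = 140$
$c = -23$
$U = \frac{1}{16}$ ($U = \frac{1}{140 - 124} = \frac{1}{16} \approx 0.0625$)
$\left(\left(-3 + 8\right) + 44\right) \left(c + U\right) = \left(\left(-3 + 8\right) + 44\right) \left(-23 + \frac{1}{16}\right) = \left(5 + 44\right) \left(- \frac{367}{16}\right) = 49 \left(- \frac{367}{16}\right) = - \frac{17983}{16}$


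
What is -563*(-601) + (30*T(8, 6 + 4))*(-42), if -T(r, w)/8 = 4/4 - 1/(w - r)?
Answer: 343403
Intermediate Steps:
T(r, w) = -8 + 8/(w - r) (T(r, w) = -8*(4/4 - 1/(w - r)) = -8*(4*(1/4) - 1/(w - r)) = -8*(1 - 1/(w - r)) = -8 + 8/(w - r))
-563*(-601) + (30*T(8, 6 + 4))*(-42) = -563*(-601) + (30*(8*(-1 + (6 + 4) - 1*8)/(8 - (6 + 4))))*(-42) = 338363 + (30*(8*(-1 + 10 - 8)/(8 - 1*10)))*(-42) = 338363 + (30*(8*1/(8 - 10)))*(-42) = 338363 + (30*(8*1/(-2)))*(-42) = 338363 + (30*(8*(-1/2)*1))*(-42) = 338363 + (30*(-4))*(-42) = 338363 - 120*(-42) = 338363 + 5040 = 343403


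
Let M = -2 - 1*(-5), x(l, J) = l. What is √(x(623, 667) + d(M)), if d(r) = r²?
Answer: 2*√158 ≈ 25.140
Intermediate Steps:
M = 3 (M = -2 + 5 = 3)
√(x(623, 667) + d(M)) = √(623 + 3²) = √(623 + 9) = √632 = 2*√158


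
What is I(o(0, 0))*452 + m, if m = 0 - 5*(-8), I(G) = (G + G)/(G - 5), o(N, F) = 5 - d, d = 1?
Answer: -3576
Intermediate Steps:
o(N, F) = 4 (o(N, F) = 5 - 1*1 = 5 - 1 = 4)
I(G) = 2*G/(-5 + G) (I(G) = (2*G)/(-5 + G) = 2*G/(-5 + G))
m = 40 (m = 0 + 40 = 40)
I(o(0, 0))*452 + m = (2*4/(-5 + 4))*452 + 40 = (2*4/(-1))*452 + 40 = (2*4*(-1))*452 + 40 = -8*452 + 40 = -3616 + 40 = -3576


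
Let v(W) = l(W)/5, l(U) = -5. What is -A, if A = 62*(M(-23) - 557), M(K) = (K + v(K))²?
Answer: -1178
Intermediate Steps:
v(W) = -1 (v(W) = -5/5 = -5*⅕ = -1)
M(K) = (-1 + K)² (M(K) = (K - 1)² = (-1 + K)²)
A = 1178 (A = 62*((-1 - 23)² - 557) = 62*((-24)² - 557) = 62*(576 - 557) = 62*19 = 1178)
-A = -1*1178 = -1178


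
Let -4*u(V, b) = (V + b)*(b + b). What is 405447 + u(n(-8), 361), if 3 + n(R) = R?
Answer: 342272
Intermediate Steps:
n(R) = -3 + R
u(V, b) = -b*(V + b)/2 (u(V, b) = -(V + b)*(b + b)/4 = -(V + b)*2*b/4 = -b*(V + b)/2)
405447 + u(n(-8), 361) = 405447 - 1/2*361*((-3 - 8) + 361) = 405447 - 1/2*361*(-11 + 361) = 405447 - 1/2*361*350 = 405447 - 63175 = 342272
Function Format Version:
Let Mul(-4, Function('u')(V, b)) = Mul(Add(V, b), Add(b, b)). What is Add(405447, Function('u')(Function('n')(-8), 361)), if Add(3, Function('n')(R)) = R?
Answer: 342272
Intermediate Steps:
Function('n')(R) = Add(-3, R)
Function('u')(V, b) = Mul(Rational(-1, 2), b, Add(V, b)) (Function('u')(V, b) = Mul(Rational(-1, 4), Mul(Add(V, b), Add(b, b))) = Mul(Rational(-1, 4), Mul(Add(V, b), Mul(2, b))) = Mul(Rational(-1, 4), Mul(2, b, Add(V, b))) = Mul(Rational(-1, 2), b, Add(V, b)))
Add(405447, Function('u')(Function('n')(-8), 361)) = Add(405447, Mul(Rational(-1, 2), 361, Add(Add(-3, -8), 361))) = Add(405447, Mul(Rational(-1, 2), 361, Add(-11, 361))) = Add(405447, Mul(Rational(-1, 2), 361, 350)) = Add(405447, -63175) = 342272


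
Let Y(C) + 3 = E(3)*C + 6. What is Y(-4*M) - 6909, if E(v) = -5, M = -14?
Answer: -7186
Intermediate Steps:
Y(C) = 3 - 5*C (Y(C) = -3 + (-5*C + 6) = -3 + (6 - 5*C) = 3 - 5*C)
Y(-4*M) - 6909 = (3 - (-20)*(-14)) - 6909 = (3 - 5*56) - 6909 = (3 - 280) - 6909 = -277 - 6909 = -7186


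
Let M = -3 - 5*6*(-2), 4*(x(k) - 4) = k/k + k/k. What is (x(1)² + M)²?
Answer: 95481/16 ≈ 5967.6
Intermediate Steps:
x(k) = 9/2 (x(k) = 4 + (k/k + k/k)/4 = 4 + (1 + 1)/4 = 4 + (¼)*2 = 4 + ½ = 9/2)
M = 57 (M = -3 - 30*(-2) = -3 + 60 = 57)
(x(1)² + M)² = ((9/2)² + 57)² = (81/4 + 57)² = (309/4)² = 95481/16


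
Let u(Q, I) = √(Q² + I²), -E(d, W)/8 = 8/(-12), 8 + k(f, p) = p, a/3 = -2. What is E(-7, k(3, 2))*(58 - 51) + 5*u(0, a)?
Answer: 202/3 ≈ 67.333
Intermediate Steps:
a = -6 (a = 3*(-2) = -6)
k(f, p) = -8 + p
E(d, W) = 16/3 (E(d, W) = -64/(-12) = -64*(-1)/12 = -8*(-⅔) = 16/3)
u(Q, I) = √(I² + Q²)
E(-7, k(3, 2))*(58 - 51) + 5*u(0, a) = 16*(58 - 51)/3 + 5*√((-6)² + 0²) = (16/3)*7 + 5*√(36 + 0) = 112/3 + 5*√36 = 112/3 + 5*6 = 112/3 + 30 = 202/3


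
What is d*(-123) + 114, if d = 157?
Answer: -19197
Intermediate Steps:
d*(-123) + 114 = 157*(-123) + 114 = -19311 + 114 = -19197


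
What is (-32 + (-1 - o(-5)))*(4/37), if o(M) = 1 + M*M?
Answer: -236/37 ≈ -6.3784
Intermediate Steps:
o(M) = 1 + M²
(-32 + (-1 - o(-5)))*(4/37) = (-32 + (-1 - (1 + (-5)²)))*(4/37) = (-32 + (-1 - (1 + 25)))*(4*(1/37)) = (-32 + (-1 - 1*26))*(4/37) = (-32 + (-1 - 26))*(4/37) = (-32 - 27)*(4/37) = -59*4/37 = -236/37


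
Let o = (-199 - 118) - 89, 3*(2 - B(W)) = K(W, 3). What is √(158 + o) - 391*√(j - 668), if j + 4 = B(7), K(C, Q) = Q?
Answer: I*(-391*√671 + 2*√62) ≈ -10113.0*I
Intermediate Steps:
B(W) = 1 (B(W) = 2 - ⅓*3 = 2 - 1 = 1)
j = -3 (j = -4 + 1 = -3)
o = -406 (o = -317 - 89 = -406)
√(158 + o) - 391*√(j - 668) = √(158 - 406) - 391*√(-3 - 668) = √(-248) - 391*I*√671 = 2*I*√62 - 391*I*√671 = -391*I*√671 + 2*I*√62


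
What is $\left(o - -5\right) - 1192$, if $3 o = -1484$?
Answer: $- \frac{5045}{3} \approx -1681.7$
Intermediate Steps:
$o = - \frac{1484}{3}$ ($o = \frac{1}{3} \left(-1484\right) = - \frac{1484}{3} \approx -494.67$)
$\left(o - -5\right) - 1192 = \left(- \frac{1484}{3} - -5\right) - 1192 = \left(- \frac{1484}{3} + 5\right) - 1192 = - \frac{1469}{3} - 1192 = - \frac{5045}{3}$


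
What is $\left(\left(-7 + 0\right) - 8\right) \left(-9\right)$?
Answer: $135$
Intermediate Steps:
$\left(\left(-7 + 0\right) - 8\right) \left(-9\right) = \left(-7 - 8\right) \left(-9\right) = \left(-15\right) \left(-9\right) = 135$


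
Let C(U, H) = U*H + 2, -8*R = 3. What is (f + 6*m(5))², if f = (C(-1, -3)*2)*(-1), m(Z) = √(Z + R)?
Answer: 533/2 - 30*√74 ≈ 8.4302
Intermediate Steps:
R = -3/8 (R = -⅛*3 = -3/8 ≈ -0.37500)
C(U, H) = 2 + H*U (C(U, H) = H*U + 2 = 2 + H*U)
m(Z) = √(-3/8 + Z) (m(Z) = √(Z - 3/8) = √(-3/8 + Z))
f = -10 (f = ((2 - 3*(-1))*2)*(-1) = ((2 + 3)*2)*(-1) = (5*2)*(-1) = 10*(-1) = -10)
(f + 6*m(5))² = (-10 + 6*(√(-6 + 16*5)/4))² = (-10 + 6*(√(-6 + 80)/4))² = (-10 + 6*(√74/4))² = (-10 + 3*√74/2)²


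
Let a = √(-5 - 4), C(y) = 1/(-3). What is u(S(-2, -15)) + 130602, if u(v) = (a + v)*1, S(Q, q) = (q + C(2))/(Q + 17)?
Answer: 5877044/45 + 3*I ≈ 1.306e+5 + 3.0*I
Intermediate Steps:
C(y) = -⅓
S(Q, q) = (-⅓ + q)/(17 + Q) (S(Q, q) = (q - ⅓)/(Q + 17) = (-⅓ + q)/(17 + Q))
a = 3*I (a = √(-9) = 3*I ≈ 3.0*I)
u(v) = v + 3*I (u(v) = (3*I + v)*1 = (v + 3*I)*1 = v + 3*I)
u(S(-2, -15)) + 130602 = ((-⅓ - 15)/(17 - 2) + 3*I) + 130602 = (-46/3/15 + 3*I) + 130602 = ((1/15)*(-46/3) + 3*I) + 130602 = (-46/45 + 3*I) + 130602 = 5877044/45 + 3*I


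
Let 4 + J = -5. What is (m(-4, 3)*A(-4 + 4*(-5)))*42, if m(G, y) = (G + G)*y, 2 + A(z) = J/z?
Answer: 1638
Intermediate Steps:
J = -9 (J = -4 - 5 = -9)
A(z) = -2 - 9/z
m(G, y) = 2*G*y (m(G, y) = (2*G)*y = 2*G*y)
(m(-4, 3)*A(-4 + 4*(-5)))*42 = ((2*(-4)*3)*(-2 - 9/(-4 + 4*(-5))))*42 = -24*(-2 - 9/(-4 - 20))*42 = -24*(-2 - 9/(-24))*42 = -24*(-2 - 9*(-1/24))*42 = -24*(-2 + 3/8)*42 = -24*(-13/8)*42 = 39*42 = 1638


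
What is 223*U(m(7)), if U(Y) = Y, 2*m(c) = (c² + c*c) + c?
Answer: 23415/2 ≈ 11708.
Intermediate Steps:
m(c) = c² + c/2 (m(c) = ((c² + c*c) + c)/2 = ((c² + c²) + c)/2 = (2*c² + c)/2 = (c + 2*c²)/2 = c² + c/2)
223*U(m(7)) = 223*(7*(½ + 7)) = 223*(7*(15/2)) = 223*(105/2) = 23415/2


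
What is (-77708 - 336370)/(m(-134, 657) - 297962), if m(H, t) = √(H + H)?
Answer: 30844877259/22195338428 + 207039*I*√67/22195338428 ≈ 1.3897 + 7.6353e-5*I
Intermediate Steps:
m(H, t) = √2*√H (m(H, t) = √(2*H) = √2*√H)
(-77708 - 336370)/(m(-134, 657) - 297962) = (-77708 - 336370)/(√2*√(-134) - 297962) = -414078/(√2*(I*√134) - 297962) = -414078/(2*I*√67 - 297962) = -414078/(-297962 + 2*I*√67)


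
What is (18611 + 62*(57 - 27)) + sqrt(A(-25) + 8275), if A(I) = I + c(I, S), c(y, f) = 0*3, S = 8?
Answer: 20471 + 5*sqrt(330) ≈ 20562.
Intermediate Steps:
c(y, f) = 0
A(I) = I (A(I) = I + 0 = I)
(18611 + 62*(57 - 27)) + sqrt(A(-25) + 8275) = (18611 + 62*(57 - 27)) + sqrt(-25 + 8275) = (18611 + 62*30) + sqrt(8250) = (18611 + 1860) + 5*sqrt(330) = 20471 + 5*sqrt(330)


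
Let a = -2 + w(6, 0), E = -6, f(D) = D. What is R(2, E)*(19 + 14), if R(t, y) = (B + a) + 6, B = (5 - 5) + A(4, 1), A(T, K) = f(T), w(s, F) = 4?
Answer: 396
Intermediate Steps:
A(T, K) = T
a = 2 (a = -2 + 4 = 2)
B = 4 (B = (5 - 5) + 4 = 0 + 4 = 4)
R(t, y) = 12 (R(t, y) = (4 + 2) + 6 = 6 + 6 = 12)
R(2, E)*(19 + 14) = 12*(19 + 14) = 12*33 = 396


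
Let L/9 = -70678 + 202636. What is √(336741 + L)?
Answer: √1524363 ≈ 1234.7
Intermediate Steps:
L = 1187622 (L = 9*(-70678 + 202636) = 9*131958 = 1187622)
√(336741 + L) = √(336741 + 1187622) = √1524363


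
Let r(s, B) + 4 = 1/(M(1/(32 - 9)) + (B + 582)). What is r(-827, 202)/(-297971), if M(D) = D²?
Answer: 1658419/123579598627 ≈ 1.3420e-5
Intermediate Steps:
r(s, B) = -4 + 1/(307879/529 + B) (r(s, B) = -4 + 1/((1/(32 - 9))² + (B + 582)) = -4 + 1/((1/23)² + (582 + B)) = -4 + 1/(1/529 + (582 + B)) = -4 + 1/(307879/529 + B))
r(-827, 202)/(-297971) = ((-1230987 - 2116*202)/(307879 + 529*202))/(-297971) = ((-1230987 - 427432)/(307879 + 106858))*(-1/297971) = (-1658419/414737)*(-1/297971) = ((1/414737)*(-1658419))*(-1/297971) = -1658419/414737*(-1/297971) = 1658419/123579598627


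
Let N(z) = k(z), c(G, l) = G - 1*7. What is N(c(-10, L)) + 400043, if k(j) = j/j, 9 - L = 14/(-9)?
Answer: 400044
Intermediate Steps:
L = 95/9 (L = 9 - 14/(-9) = 9 - 14*(-1)/9 = 9 - 1*(-14/9) = 9 + 14/9 = 95/9 ≈ 10.556)
c(G, l) = -7 + G (c(G, l) = G - 7 = -7 + G)
k(j) = 1
N(z) = 1
N(c(-10, L)) + 400043 = 1 + 400043 = 400044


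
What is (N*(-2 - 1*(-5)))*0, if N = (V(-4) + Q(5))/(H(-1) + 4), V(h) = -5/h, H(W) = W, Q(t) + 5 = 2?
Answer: 0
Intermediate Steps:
Q(t) = -3 (Q(t) = -5 + 2 = -3)
N = -7/12 (N = (-5/(-4) - 3)/(-1 + 4) = (-5*(-1/4) - 3)/3 = (5/4 - 3)*(1/3) = -7/4*1/3 = -7/12 ≈ -0.58333)
(N*(-2 - 1*(-5)))*0 = -7*(-2 - 1*(-5))/12*0 = -7*(-2 + 5)/12*0 = -7/12*3*0 = -7/4*0 = 0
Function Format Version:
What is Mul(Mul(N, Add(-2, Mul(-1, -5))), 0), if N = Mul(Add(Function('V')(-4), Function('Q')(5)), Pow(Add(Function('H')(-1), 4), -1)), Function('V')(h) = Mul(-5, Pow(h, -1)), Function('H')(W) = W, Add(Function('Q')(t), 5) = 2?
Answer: 0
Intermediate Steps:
Function('Q')(t) = -3 (Function('Q')(t) = Add(-5, 2) = -3)
N = Rational(-7, 12) (N = Mul(Add(Mul(-5, Pow(-4, -1)), -3), Pow(Add(-1, 4), -1)) = Mul(Add(Mul(-5, Rational(-1, 4)), -3), Pow(3, -1)) = Mul(Add(Rational(5, 4), -3), Rational(1, 3)) = Mul(Rational(-7, 4), Rational(1, 3)) = Rational(-7, 12) ≈ -0.58333)
Mul(Mul(N, Add(-2, Mul(-1, -5))), 0) = Mul(Mul(Rational(-7, 12), Add(-2, Mul(-1, -5))), 0) = Mul(Mul(Rational(-7, 12), Add(-2, 5)), 0) = Mul(Mul(Rational(-7, 12), 3), 0) = Mul(Rational(-7, 4), 0) = 0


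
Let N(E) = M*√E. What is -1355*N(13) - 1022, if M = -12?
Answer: -1022 + 16260*√13 ≈ 57604.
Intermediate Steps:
N(E) = -12*√E
-1355*N(13) - 1022 = -(-16260)*√13 - 1022 = 16260*√13 - 1022 = -1022 + 16260*√13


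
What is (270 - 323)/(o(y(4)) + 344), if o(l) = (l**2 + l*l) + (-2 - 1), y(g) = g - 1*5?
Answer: -53/343 ≈ -0.15452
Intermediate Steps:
y(g) = -5 + g (y(g) = g - 5 = -5 + g)
o(l) = -3 + 2*l**2 (o(l) = (l**2 + l**2) - 3 = 2*l**2 - 3 = -3 + 2*l**2)
(270 - 323)/(o(y(4)) + 344) = (270 - 323)/((-3 + 2*(-5 + 4)**2) + 344) = -53/((-3 + 2*(-1)**2) + 344) = -53/((-3 + 2*1) + 344) = -53/((-3 + 2) + 344) = -53/(-1 + 344) = -53/343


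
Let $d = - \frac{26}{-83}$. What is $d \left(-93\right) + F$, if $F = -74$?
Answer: $- \frac{8560}{83} \approx -103.13$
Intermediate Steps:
$d = \frac{26}{83}$ ($d = \left(-26\right) \left(- \frac{1}{83}\right) = \frac{26}{83} \approx 0.31325$)
$d \left(-93\right) + F = \frac{26}{83} \left(-93\right) - 74 = - \frac{2418}{83} - 74 = - \frac{8560}{83}$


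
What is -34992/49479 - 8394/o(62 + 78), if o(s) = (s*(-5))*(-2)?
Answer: -77385921/11545100 ≈ -6.7029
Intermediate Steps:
o(s) = 10*s (o(s) = -5*s*(-2) = 10*s)
-34992/49479 - 8394/o(62 + 78) = -34992/49479 - 8394*1/(10*(62 + 78)) = -34992*1/49479 - 8394/(10*140) = -11664/16493 - 8394/1400 = -11664/16493 - 8394*1/1400 = -11664/16493 - 4197/700 = -77385921/11545100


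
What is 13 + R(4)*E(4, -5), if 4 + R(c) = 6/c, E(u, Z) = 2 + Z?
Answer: 41/2 ≈ 20.500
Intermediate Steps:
R(c) = -4 + 6/c
13 + R(4)*E(4, -5) = 13 + (-4 + 6/4)*(2 - 5) = 13 + (-4 + 6*(1/4))*(-3) = 13 + (-4 + 3/2)*(-3) = 13 - 5/2*(-3) = 13 + 15/2 = 41/2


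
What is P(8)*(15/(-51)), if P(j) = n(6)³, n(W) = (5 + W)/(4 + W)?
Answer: -1331/3400 ≈ -0.39147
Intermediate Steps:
n(W) = (5 + W)/(4 + W)
P(j) = 1331/1000 (P(j) = ((5 + 6)/(4 + 6))³ = (11/10)³ = 1331/1000)
P(8)*(15/(-51)) = 1331*(15/(-51))/1000 = 1331*(15*(-1/51))/1000 = (1331/1000)*(-5/17) = -1331/3400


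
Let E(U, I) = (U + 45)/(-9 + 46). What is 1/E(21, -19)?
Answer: 37/66 ≈ 0.56061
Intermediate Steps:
E(U, I) = 45/37 + U/37 (E(U, I) = (45 + U)/37 = (45 + U)*(1/37) = 45/37 + U/37)
1/E(21, -19) = 1/(45/37 + (1/37)*21) = 1/(45/37 + 21/37) = 1/(66/37) = 37/66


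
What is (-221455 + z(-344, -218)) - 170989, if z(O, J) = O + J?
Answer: -393006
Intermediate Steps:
z(O, J) = J + O
(-221455 + z(-344, -218)) - 170989 = (-221455 + (-218 - 344)) - 170989 = (-221455 - 562) - 170989 = -222017 - 170989 = -393006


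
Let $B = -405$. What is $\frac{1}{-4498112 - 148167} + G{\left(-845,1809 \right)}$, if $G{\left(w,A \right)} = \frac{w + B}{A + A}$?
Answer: $- \frac{2903926184}{8405118711} \approx -0.34549$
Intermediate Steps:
$G{\left(w,A \right)} = \frac{-405 + w}{2 A}$ ($G{\left(w,A \right)} = \frac{w - 405}{A + A} = \frac{-405 + w}{2 A}$)
$\frac{1}{-4498112 - 148167} + G{\left(-845,1809 \right)} = \frac{1}{-4498112 - 148167} + \frac{-405 - 845}{2 \cdot 1809} = \frac{1}{-4646279} + \frac{1}{2} \cdot \frac{1}{1809} \left(-1250\right) = - \frac{1}{4646279} - \frac{625}{1809} = - \frac{2903926184}{8405118711}$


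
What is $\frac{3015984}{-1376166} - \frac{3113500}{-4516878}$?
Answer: $- \frac{778178244746}{517997827479} \approx -1.5023$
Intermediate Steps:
$\frac{3015984}{-1376166} - \frac{3113500}{-4516878} = 3015984 \left(- \frac{1}{1376166}\right) - - \frac{1556750}{2258439} = - \frac{502664}{229361} + \frac{1556750}{2258439} = - \frac{778178244746}{517997827479}$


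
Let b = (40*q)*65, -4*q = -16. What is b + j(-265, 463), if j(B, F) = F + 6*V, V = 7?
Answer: 10905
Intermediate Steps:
q = 4 (q = -¼*(-16) = 4)
j(B, F) = 42 + F (j(B, F) = F + 6*7 = F + 42 = 42 + F)
b = 10400 (b = (40*4)*65 = 160*65 = 10400)
b + j(-265, 463) = 10400 + (42 + 463) = 10400 + 505 = 10905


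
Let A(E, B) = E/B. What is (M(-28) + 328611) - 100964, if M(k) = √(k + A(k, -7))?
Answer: 227647 + 2*I*√6 ≈ 2.2765e+5 + 4.899*I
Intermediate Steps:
M(k) = √42*√k/7 (M(k) = √(k + k/(-7)) = √(k + k*(-⅐)) = √(k - k/7) = √(6*k/7) = √42*√k/7)
(M(-28) + 328611) - 100964 = (√42*√(-28)/7 + 328611) - 100964 = (√42*(2*I*√7)/7 + 328611) - 100964 = (2*I*√6 + 328611) - 100964 = (328611 + 2*I*√6) - 100964 = 227647 + 2*I*√6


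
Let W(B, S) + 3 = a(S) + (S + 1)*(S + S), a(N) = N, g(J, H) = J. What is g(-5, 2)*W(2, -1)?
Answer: 20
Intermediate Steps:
W(B, S) = -3 + S + 2*S*(1 + S) (W(B, S) = -3 + (S + (S + 1)*(S + S)) = -3 + (S + (1 + S)*(2*S)) = -3 + (S + 2*S*(1 + S)) = -3 + S + 2*S*(1 + S))
g(-5, 2)*W(2, -1) = -5*(-3 + 2*(-1)² + 3*(-1)) = -5*(-3 + 2*1 - 3) = -5*(-3 + 2 - 3) = -5*(-4) = 20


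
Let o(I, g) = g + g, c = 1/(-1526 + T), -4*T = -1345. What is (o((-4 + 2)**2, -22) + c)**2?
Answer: 43848360000/22648081 ≈ 1936.1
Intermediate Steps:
T = 1345/4 (T = -1/4*(-1345) = 1345/4 ≈ 336.25)
c = -4/4759 (c = 1/(-1526 + 1345/4) = 1/(-4759/4) = -4/4759 ≈ -0.00084051)
o(I, g) = 2*g
(o((-4 + 2)**2, -22) + c)**2 = (2*(-22) - 4/4759)**2 = (-44 - 4/4759)**2 = (-209400/4759)**2 = 43848360000/22648081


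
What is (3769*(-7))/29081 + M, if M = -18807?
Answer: -546952750/29081 ≈ -18808.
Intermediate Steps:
(3769*(-7))/29081 + M = (3769*(-7))/29081 - 18807 = -26383*1/29081 - 18807 = -26383/29081 - 18807 = -546952750/29081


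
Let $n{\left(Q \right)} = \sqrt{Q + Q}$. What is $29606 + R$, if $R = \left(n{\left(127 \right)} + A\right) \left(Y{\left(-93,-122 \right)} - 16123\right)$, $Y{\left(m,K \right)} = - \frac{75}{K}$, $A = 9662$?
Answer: $- \frac{9500437695}{61} - \frac{1966931 \sqrt{254}}{122} \approx -1.56 \cdot 10^{8}$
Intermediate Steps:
$n{\left(Q \right)} = \sqrt{2} \sqrt{Q}$ ($n{\left(Q \right)} = \sqrt{2 Q} = \sqrt{2} \sqrt{Q}$)
$R = - \frac{9502243661}{61} - \frac{1966931 \sqrt{254}}{122}$ ($R = \left(\sqrt{2} \sqrt{127} + 9662\right) \left(- \frac{75}{-122} - 16123\right) = \left(\sqrt{254} + 9662\right) \left(\left(-75\right) \left(- \frac{1}{122}\right) - 16123\right) = \left(9662 + \sqrt{254}\right) \left(\frac{75}{122} - 16123\right) = \left(9662 + \sqrt{254}\right) \left(- \frac{1966931}{122}\right) = - \frac{9502243661}{61} - \frac{1966931 \sqrt{254}}{122} \approx -1.5603 \cdot 10^{8}$)
$29606 + R = 29606 - \left(\frac{9502243661}{61} + \frac{1966931 \sqrt{254}}{122}\right) = - \frac{9500437695}{61} - \frac{1966931 \sqrt{254}}{122}$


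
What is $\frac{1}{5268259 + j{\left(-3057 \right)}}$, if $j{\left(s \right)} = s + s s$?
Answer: $\frac{1}{14610451} \approx 6.8444 \cdot 10^{-8}$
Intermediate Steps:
$j{\left(s \right)} = s + s^{2}$
$\frac{1}{5268259 + j{\left(-3057 \right)}} = \frac{1}{5268259 - 3057 \left(1 - 3057\right)} = \frac{1}{5268259 - -9342192} = \frac{1}{5268259 + 9342192} = \frac{1}{14610451}$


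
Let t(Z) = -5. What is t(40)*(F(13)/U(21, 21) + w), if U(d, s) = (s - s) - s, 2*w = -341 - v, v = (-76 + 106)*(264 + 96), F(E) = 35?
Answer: 167165/6 ≈ 27861.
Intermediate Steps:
v = 10800 (v = 30*360 = 10800)
w = -11141/2 (w = (-341 - 1*10800)/2 = (-341 - 10800)/2 = (1/2)*(-11141) = -11141/2 ≈ -5570.5)
U(d, s) = -s (U(d, s) = 0 - s = -s)
t(40)*(F(13)/U(21, 21) + w) = -5*(35/((-1*21)) - 11141/2) = -5*(35/(-21) - 11141/2) = -5*(35*(-1/21) - 11141/2) = -5*(-5/3 - 11141/2) = -5*(-33433/6) = 167165/6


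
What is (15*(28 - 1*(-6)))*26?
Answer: 13260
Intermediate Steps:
(15*(28 - 1*(-6)))*26 = (15*(28 + 6))*26 = (15*34)*26 = 510*26 = 13260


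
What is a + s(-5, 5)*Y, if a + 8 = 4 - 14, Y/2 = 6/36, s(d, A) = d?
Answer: -59/3 ≈ -19.667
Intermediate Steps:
Y = ⅓ (Y = 2*(6/36) = 2*(6*(1/36)) = 2*(⅙) = ⅓ ≈ 0.33333)
a = -18 (a = -8 + (4 - 14) = -8 - 10 = -18)
a + s(-5, 5)*Y = -18 - 5*⅓ = -18 - 5/3 = -59/3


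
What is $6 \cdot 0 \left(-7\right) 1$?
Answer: $0$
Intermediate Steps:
$6 \cdot 0 \left(-7\right) 1 = 0 \left(-7\right) 1 = 0 \cdot 1 = 0$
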